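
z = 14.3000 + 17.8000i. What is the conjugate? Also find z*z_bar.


z_bar = 14.3000 - 17.8000i
z*z_bar = 14.3^2 + 17.8^2 = 204.49 + 316.84 = 521.33

z_bar = 14.3000 - 17.8000i, z*z_bar = 521.33


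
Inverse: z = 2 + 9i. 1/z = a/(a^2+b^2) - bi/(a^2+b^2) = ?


|z|^2 = 4+81 = 85
1/z = (2 - 9i)/85

1/z = 0.0235 - 0.1059i


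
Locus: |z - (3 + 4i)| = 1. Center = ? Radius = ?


|z - z0| = r is a circle with center z0 and radius r.
Center = (3, 4), radius = 1

Circle with center (3, 4) and radius 1


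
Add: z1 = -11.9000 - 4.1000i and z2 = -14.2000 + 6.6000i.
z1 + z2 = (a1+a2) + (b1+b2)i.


Real: -11.9 - 14.2 = -26.1
Imag: -4.1 + 6.6 = 2.5

-26.1000 + 2.5000i


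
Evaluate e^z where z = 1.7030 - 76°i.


e^1.7030 = 5.4904
cos(-76°) = 0.24192
sin(-76°) = -0.9703
Real = 5.4904*0.24192 = 1.3282
Imag = 5.4904*(-0.9703) = -5.3273

1.3282 - 5.3273i


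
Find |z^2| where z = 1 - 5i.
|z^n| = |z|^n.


|z| = sqrt(1+25) = sqrt(26) = 5.0990
|z^2| = |z|^2 = (sqrt(26))^2 = 26

|z^2| = 26


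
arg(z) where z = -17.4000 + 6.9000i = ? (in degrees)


Re = -17.4, Im = 6.9
arg = atan2(6.9, -17.4) = 158.3691 degrees

arg(z) = 158.3691 degrees


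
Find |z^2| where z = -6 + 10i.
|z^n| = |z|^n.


|z| = sqrt(36+100) = sqrt(136) = 11.6619
|z^2| = |z|^2 = (sqrt(136))^2 = 136

|z^2| = 136


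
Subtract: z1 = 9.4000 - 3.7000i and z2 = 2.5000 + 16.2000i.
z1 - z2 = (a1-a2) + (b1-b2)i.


Real: 9.4 - 2.5 = 6.9
Imag: -3.7 - 16.2 = -19.9

6.9000 - 19.9000i


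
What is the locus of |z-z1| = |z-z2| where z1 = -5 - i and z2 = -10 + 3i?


Equal distances means the locus is the perpendicular bisector of z1 and z2.
Midpoint = ((-5+(-10))/2, (-1+3)/2) = (-7.5000, 1.0000)

Perpendicular bisector through (-7.5000, 1.0000)


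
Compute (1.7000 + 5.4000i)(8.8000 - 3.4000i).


Real = 1.7*8.8 - 5.4*(-3.4) = 14.96 - (-18.36) = 33.32
Imag = 1.7*(-3.4) + 8.8*5.4 = -5.78 + 47.52 = 41.74

33.3200 + 41.7400i


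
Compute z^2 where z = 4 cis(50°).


r^2 = 4^2 = 16
n*theta = 2*50° = 100° = 100° (mod 360)
a = 16*cos(100°) = -2.7784
b = 16*sin(100°) = 15.7569

16 cis(100°) = -2.7784 + 15.7569i


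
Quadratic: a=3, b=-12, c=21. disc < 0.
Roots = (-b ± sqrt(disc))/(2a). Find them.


disc = (-12)^2 - 4*3*21 = 144 - 252 = -108
sqrt(|disc|) = sqrt(108) = 10.3923
Real part = 12/(2*3) = 2.0000
Imag part = 10.3923/(2*3) = 1.7321

2.0000 ± 1.7321i


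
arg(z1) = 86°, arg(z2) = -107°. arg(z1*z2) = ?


arg(z1*z2) = 86° - 107° = -21°
Normalized to (-180°, 180°]: -21°

-21°


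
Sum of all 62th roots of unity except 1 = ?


With w = e^(2*pi*i/62), all 62 of the 62th roots of unity w^0 = 1, w, ..., w^(61) sum to 0: 1 + w + ... + w^(61) = (1 - w^62)/(1 - w) = 0 since w^62 = 1, w ≠ 1.
Removing the root 1: w + w^2 + ... + w^(61) = 0 - 1 = -1

Sum = -1


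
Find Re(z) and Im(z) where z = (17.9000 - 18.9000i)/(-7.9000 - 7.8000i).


Multiply by conjugate: (17.9000 - 18.9000i)(-7.9000 + 7.8000i) / ((-7.9)^2 + (-7.8)^2)
Numerator real = 17.9*(-7.9) - (18.9)*(-7.8) = 6.01
Numerator imag = -18.9*(-7.9) - 17.9*(-7.8) = 288.93
Denominator = 123.25
Re(z) = 6.01/123.25 = 0.0488
Im(z) = 288.93/123.25 = 2.3443

Re(z) = 0.0488, Im(z) = 2.3443


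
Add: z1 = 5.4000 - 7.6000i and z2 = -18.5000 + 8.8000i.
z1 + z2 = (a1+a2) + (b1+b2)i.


Real: 5.4 - 18.5 = -13.1
Imag: -7.6 + 8.8 = 1.2

-13.1000 + 1.2000i


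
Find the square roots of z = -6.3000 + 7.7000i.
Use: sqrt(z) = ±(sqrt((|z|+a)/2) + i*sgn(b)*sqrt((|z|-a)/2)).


|z| = sqrt(39.69+59.29) = 9.9489
sqrt((|z|+a)/2) = sqrt((9.9489+(-6.3))/2) = sqrt(1.8244) = 1.3507
sqrt((|z|-a)/2) = sqrt((9.9489-(-6.3))/2) = sqrt(8.1244) = 2.8503

±(1.3507 + 2.8503i) i.e. 1.3507 + 2.8503i and -1.3507 - 2.8503i


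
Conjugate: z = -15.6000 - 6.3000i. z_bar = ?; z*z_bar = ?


z_bar = -15.6000 + 6.3000i
z*z_bar = (-15.6)^2 + (-6.3)^2 = 243.36 + 39.69 = 283.05

z_bar = -15.6000 + 6.3000i, z*z_bar = 283.05


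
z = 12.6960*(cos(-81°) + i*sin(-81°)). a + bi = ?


a = 12.6960*cos(-81°) = 12.6960*0.156434 = 1.9861
b = 12.6960*sin(-81°) = 12.6960*(-0.98769) = -12.5397

1.9861 - 12.5397i


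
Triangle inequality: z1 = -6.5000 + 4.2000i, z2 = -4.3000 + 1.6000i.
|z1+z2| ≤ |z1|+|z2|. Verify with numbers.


|z1| = sqrt((-6.5)^2 + 4.2^2) = sqrt(59.89) = 7.7389
|z2| = sqrt((-4.3)^2 + 1.6^2) = sqrt(21.05) = 4.5880
z1+z2 = -10.8000 + 5.8000i
|z1+z2| = sqrt(150.28) = 12.2589
|z1|+|z2| = 7.7389 + 4.5880 = 12.3269

|z1+z2| = 12.2589 ≤ |z1|+|z2| = 12.3269 (verified)


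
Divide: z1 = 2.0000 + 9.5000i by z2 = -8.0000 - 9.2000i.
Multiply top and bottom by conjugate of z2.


Conjugate of z2 = -8.0000 + 9.2000i
Numerator: (2.0000 + 9.5000i)(-8.0000 + 9.2000i) = -103.4000 - 57.6000i
Denominator: (-8)^2 + (-9.2)^2 = 148.64
Result = (-103.4000 - 57.6000i)/148.64

-0.6956 - 0.3875i


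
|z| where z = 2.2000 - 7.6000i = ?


|z| = sqrt(2.2^2 + (-7.6)^2) = sqrt(4.84 + 57.76) = sqrt(62.6) = 7.9120

|z| = 7.9120


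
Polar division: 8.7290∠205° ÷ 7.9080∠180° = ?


r = 8.7290 / 7.9080 = 1.1038
theta = 205° - 180° = 25° = 25° (mod 360)

1.1038 cis(25°)


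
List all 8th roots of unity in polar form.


The 8th roots of unity are cis(360k/8°) for k=0..7
Angle step = 360/8 = 45°
Primitive root: cis(45°)
Primitive root = 0.7071 + 0.7071i

8 roots at angles: 0°, 45°, 90°, 135°, 180°, 225°, 270°, 315°


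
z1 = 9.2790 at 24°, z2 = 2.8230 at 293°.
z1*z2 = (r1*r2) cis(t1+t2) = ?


r = 9.2790 * 2.8230 = 26.1946
theta = 24° + 293° = 317° = 317° (mod 360)

26.1946 cis(317°)


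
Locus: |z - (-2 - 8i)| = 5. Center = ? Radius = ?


|z - z0| = r is a circle with center z0 and radius r.
Center = (-2, -8), radius = 5

Circle with center (-2, -8) and radius 5


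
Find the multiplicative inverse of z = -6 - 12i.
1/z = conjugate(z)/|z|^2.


|z|^2 = 36+144 = 180
1/z = (-6 + 12i)/180

1/z = -0.0333 + 0.0667i


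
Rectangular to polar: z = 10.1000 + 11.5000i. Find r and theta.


r = sqrt(102.01+132.25) = sqrt(234.26) = 15.3056
theta = atan2(11.5, 10.1) = 48.7084 degrees

r = 15.3056, theta = 48.7084 degrees


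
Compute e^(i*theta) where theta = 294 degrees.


cos(294°) = 0.4067
sin(294°) = -0.9135

e^(i*294°) = 0.4067 - 0.9135i


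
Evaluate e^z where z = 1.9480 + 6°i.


e^1.9480 = 7.0146
cos(6°) = 0.99452
sin(6°) = 0.10453
Real = 7.0146*0.99452 = 6.9762
Imag = 7.0146*0.10453 = 0.7332

6.9762 + 0.7332i


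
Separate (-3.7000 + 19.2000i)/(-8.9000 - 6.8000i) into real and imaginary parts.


Multiply by conjugate: (-3.7000 + 19.2000i)(-8.9000 + 6.8000i) / ((-8.9)^2 + (-6.8)^2)
Numerator real = -3.7*(-8.9) + 19.2*(-6.8) = -97.63
Numerator imag = 19.2*(-8.9) - (-3.7)*(-6.8) = -196.04
Denominator = 125.45
Re(z) = -97.63/125.45 = -0.7782
Im(z) = -196.04/125.45 = -1.5627

Re(z) = -0.7782, Im(z) = -1.5627


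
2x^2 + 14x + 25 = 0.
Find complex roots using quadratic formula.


disc = 14^2 - 4*2*25 = 196 - 200 = -4
sqrt(|disc|) = sqrt(4) = 2.0000
Real part = -14/(2*2) = -3.5000
Imag part = 2.0000/(2*2) = 0.5000

-3.5000 ± 0.5000i


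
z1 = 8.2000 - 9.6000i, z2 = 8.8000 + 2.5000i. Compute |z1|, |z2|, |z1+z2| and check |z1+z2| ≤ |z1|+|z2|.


|z1| = sqrt(8.2^2 + (-9.6)^2) = sqrt(159.4) = 12.6254
|z2| = sqrt(8.8^2 + 2.5^2) = sqrt(83.69) = 9.1482
z1+z2 = 17.0000 - 7.1000i
|z1+z2| = sqrt(339.41) = 18.4231
|z1|+|z2| = 12.6254 + 9.1482 = 21.7736

|z1+z2| = 18.4231 ≤ |z1|+|z2| = 21.7736 (verified)


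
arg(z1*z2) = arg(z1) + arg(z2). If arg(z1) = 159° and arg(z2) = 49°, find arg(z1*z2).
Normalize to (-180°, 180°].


arg(z1*z2) = 159° + 49° = 208°
Normalized to (-180°, 180°]: -152°

-152°


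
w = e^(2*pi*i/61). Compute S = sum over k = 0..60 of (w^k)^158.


The roots are w_k = w^k with w = e^(2*pi*i/61), and (w^k)^158 = (w^158)^k.
So S = 1 + u + u^2 + ... + u^(60) with u = w^158.
158 = 2*61 + 36, so 158 is not a multiple of 61: u = (w^61)^2 * w^36 = w^36 ≠ 1 (w is a primitive 61th root), while u^61 = (w^61)^158 = 1.
Geometric series: S = (1 - u^61)/(1 - u) = (1 - 1)/(1 - u) = 0

S = 0


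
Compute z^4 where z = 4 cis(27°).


r^4 = 4^4 = 256
n*theta = 4*27° = 108° = 108° (mod 360)
a = 256*cos(108°) = -79.1084
b = 256*sin(108°) = 243.4705

256 cis(108°) = -79.1084 + 243.4705i


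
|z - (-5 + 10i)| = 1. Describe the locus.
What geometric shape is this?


|z - z0| = r is a circle with center z0 and radius r.
Center = (-5, 10), radius = 1

Circle with center (-5, 10) and radius 1


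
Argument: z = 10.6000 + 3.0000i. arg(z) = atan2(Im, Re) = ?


Re = 10.6, Im = 3
arg = atan2(3, 10.6) = 15.8025 degrees

arg(z) = 15.8025 degrees


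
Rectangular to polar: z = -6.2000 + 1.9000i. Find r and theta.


r = sqrt(38.44+3.61) = sqrt(42.05) = 6.4846
theta = atan2(1.9, -6.2) = 162.9622 degrees

r = 6.4846, theta = 162.9622 degrees


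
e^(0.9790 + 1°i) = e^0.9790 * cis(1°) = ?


e^0.9790 = 2.6618
cos(1°) = 0.99985
sin(1°) = 0.017452
Real = 2.6618*0.99985 = 2.6614
Imag = 2.6618*0.017452 = 0.0465

2.6614 + 0.0465i


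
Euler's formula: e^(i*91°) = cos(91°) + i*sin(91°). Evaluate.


cos(91°) = -0.0175
sin(91°) = 0.9998

e^(i*91°) = -0.0175 + 0.9998i


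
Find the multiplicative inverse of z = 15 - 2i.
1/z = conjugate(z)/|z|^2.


|z|^2 = 225+4 = 229
1/z = (15 + 2i)/229

1/z = 0.0655 + 0.0087i


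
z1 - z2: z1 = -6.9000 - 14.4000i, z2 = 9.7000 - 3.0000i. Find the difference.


Real: -6.9 - 9.7 = -16.6
Imag: -14.4 + 3 = -11.4

-16.6000 - 11.4000i


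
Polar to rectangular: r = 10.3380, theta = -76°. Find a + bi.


a = 10.3380*cos(-76°) = 10.3380*0.24192 = 2.5010
b = 10.3380*sin(-76°) = 10.3380*(-0.970296) = -10.0309

2.5010 - 10.0309i


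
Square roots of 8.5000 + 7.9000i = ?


|z| = sqrt(72.25+62.41) = 11.6043
sqrt((|z|+a)/2) = sqrt((11.6043+8.5)/2) = sqrt(10.0522) = 3.1705
sqrt((|z|-a)/2) = sqrt((11.6043-8.5)/2) = sqrt(1.5522) = 1.2459

±(3.1705 + 1.2459i) i.e. 3.1705 + 1.2459i and -3.1705 - 1.2459i


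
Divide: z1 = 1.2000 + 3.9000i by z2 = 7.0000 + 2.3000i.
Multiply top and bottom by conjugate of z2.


Conjugate of z2 = 7.0000 - 2.3000i
Numerator: (1.2000 + 3.9000i)(7.0000 - 2.3000i) = 17.3700 + 24.5400i
Denominator: 7^2 + 2.3^2 = 54.29
Result = (17.3700 + 24.5400i)/54.29

0.3199 + 0.4520i


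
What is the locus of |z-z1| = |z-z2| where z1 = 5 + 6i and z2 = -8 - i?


Equal distances means the locus is the perpendicular bisector of z1 and z2.
Midpoint = ((5+(-8))/2, (6+(-1))/2) = (-1.5000, 2.5000)

Perpendicular bisector through (-1.5000, 2.5000)


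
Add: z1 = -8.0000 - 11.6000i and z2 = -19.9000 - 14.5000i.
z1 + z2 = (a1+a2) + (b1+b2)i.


Real: -8 - 19.9 = -27.9
Imag: -11.6 - 14.5 = -26.1

-27.9000 - 26.1000i


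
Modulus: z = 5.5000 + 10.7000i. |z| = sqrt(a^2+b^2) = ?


|z| = sqrt(5.5^2 + 10.7^2) = sqrt(30.25 + 114.49) = sqrt(144.74) = 12.0308

|z| = 12.0308


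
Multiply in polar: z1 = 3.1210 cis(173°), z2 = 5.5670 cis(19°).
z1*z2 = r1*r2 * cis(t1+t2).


r = 3.1210 * 5.5670 = 17.3746
theta = 173° + 19° = 192° = 192° (mod 360)

17.3746 cis(192°)


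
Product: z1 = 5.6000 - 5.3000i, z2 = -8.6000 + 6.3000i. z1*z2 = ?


Real = 5.6*(-8.6) - (-5.3)*6.3 = -48.16 - (-33.39) = -14.77
Imag = 5.6*6.3 - (8.6)*(-5.3) = 35.28 + 45.58 = 80.86

-14.7700 + 80.8600i


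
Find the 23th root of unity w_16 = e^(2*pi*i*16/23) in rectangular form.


Angle = 360*16/23 = 250.4348°
a = cos(250.4348°) = -0.3349
b = sin(250.4348°) = -0.9423

-0.3349 - 0.9423i


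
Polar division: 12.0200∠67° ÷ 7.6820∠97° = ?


r = 12.0200 / 7.6820 = 1.5647
theta = 67° - 97° = -30° = 330° (mod 360)

1.5647 cis(330°)


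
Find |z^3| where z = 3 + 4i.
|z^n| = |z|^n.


|z| = sqrt(9+16) = sqrt(25) = 5
|z^3| = |z|^3 = 5^3 = 125

|z^3| = 125


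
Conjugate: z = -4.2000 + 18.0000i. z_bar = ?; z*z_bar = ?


z_bar = -4.2000 - 18.0000i
z*z_bar = (-4.2)^2 + 18^2 = 17.64 + 324 = 341.64

z_bar = -4.2000 - 18.0000i, z*z_bar = 341.64


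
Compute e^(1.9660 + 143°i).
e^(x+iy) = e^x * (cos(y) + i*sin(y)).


e^1.9660 = 7.1421
cos(143°) = -0.798636
sin(143°) = 0.601815
Real = 7.1421*(-0.798636) = -5.7039
Imag = 7.1421*0.601815 = 4.2982

-5.7039 + 4.2982i


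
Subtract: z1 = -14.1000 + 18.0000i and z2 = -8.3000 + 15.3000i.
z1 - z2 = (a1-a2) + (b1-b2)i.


Real: -14.1 + 8.3 = -5.8
Imag: 18 - 15.3 = 2.7

-5.8000 + 2.7000i


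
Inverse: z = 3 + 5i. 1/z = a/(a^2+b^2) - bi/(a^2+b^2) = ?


|z|^2 = 9+25 = 34
1/z = (3 - 5i)/34

1/z = 0.0882 - 0.1471i


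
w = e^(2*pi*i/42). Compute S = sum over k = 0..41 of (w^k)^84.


The roots are w_k = w^k with w = e^(2*pi*i/42), and (w^k)^84 = (w^84)^k.
So S = 1 + u + u^2 + ... + u^(41) with u = w^84.
84 = 2*42 + 0, so 84 is a multiple of 42 and u = (w^42)^2 = 1.
Every one of the 42 terms equals 1: S = 42

S = 42


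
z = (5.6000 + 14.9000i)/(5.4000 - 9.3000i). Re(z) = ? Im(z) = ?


Multiply by conjugate: (5.6000 + 14.9000i)(5.4000 + 9.3000i) / (5.4^2 + (-9.3)^2)
Numerator real = 5.6*5.4 + 14.9*(-9.3) = -108.33
Numerator imag = 14.9*5.4 - 5.6*(-9.3) = 132.54
Denominator = 115.65
Re(z) = -108.33/115.65 = -0.9367
Im(z) = 132.54/115.65 = 1.1460

Re(z) = -0.9367, Im(z) = 1.1460


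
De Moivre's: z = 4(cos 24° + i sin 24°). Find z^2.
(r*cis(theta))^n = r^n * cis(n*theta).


r^2 = 4^2 = 16
n*theta = 2*24° = 48° = 48° (mod 360)
a = 16*cos(48°) = 10.7061
b = 16*sin(48°) = 11.8903

16 cis(48°) = 10.7061 + 11.8903i


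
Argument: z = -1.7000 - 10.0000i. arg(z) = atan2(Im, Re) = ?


Re = -1.7, Im = -10
arg = atan2(-10, -1.7) = -99.6480 degrees

arg(z) = -99.6480 degrees


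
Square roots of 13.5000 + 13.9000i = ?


|z| = sqrt(182.25+193.21) = 19.3768
sqrt((|z|+a)/2) = sqrt((19.3768+13.5)/2) = sqrt(16.4384) = 4.0544
sqrt((|z|-a)/2) = sqrt((19.3768-13.5)/2) = sqrt(2.9384) = 1.7142

±(4.0544 + 1.7142i) i.e. 4.0544 + 1.7142i and -4.0544 - 1.7142i


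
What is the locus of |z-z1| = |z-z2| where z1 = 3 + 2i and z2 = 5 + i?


Equal distances means the locus is the perpendicular bisector of z1 and z2.
Midpoint = ((3+5)/2, (2+1)/2) = (4.0000, 1.5000)

Perpendicular bisector through (4.0000, 1.5000)


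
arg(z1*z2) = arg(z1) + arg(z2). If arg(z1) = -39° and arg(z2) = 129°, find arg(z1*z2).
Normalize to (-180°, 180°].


arg(z1*z2) = -39° + 129° = 90°
Normalized to (-180°, 180°]: 90°

90°


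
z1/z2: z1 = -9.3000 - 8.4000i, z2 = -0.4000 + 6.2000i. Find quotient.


Conjugate of z2 = -0.4000 - 6.2000i
Numerator: (-9.3000 - 8.4000i)(-0.4000 - 6.2000i) = -48.3600 + 61.0200i
Denominator: (-0.4)^2 + 6.2^2 = 38.6
Result = (-48.3600 + 61.0200i)/38.6

-1.2528 + 1.5808i


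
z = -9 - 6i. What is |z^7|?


|z| = sqrt(81+36) = sqrt(117) = 10.8167
|z^7| = |z|^7 = (sqrt(117))^7 = 117^3 * sqrt(117) = 1601613*sqrt(117)

|z^7| = 1601613*sqrt(117) ≈ 17324093.3848


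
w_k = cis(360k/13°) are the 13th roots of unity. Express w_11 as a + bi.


Angle = 360*11/13 = 304.6154°
a = cos(304.6154°) = 0.5681
b = sin(304.6154°) = -0.8230

0.5681 - 0.8230i


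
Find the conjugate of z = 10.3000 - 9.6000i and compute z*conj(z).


z_bar = 10.3000 + 9.6000i
z*z_bar = 10.3^2 + (-9.6)^2 = 106.09 + 92.16 = 198.25

z_bar = 10.3000 + 9.6000i, z*z_bar = 198.25


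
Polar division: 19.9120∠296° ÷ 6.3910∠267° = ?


r = 19.9120 / 6.3910 = 3.1156
theta = 296° - 267° = 29° = 29° (mod 360)

3.1156 cis(29°)


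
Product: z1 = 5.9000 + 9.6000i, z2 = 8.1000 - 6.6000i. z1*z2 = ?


Real = 5.9*8.1 - 9.6*(-6.6) = 47.79 - (-63.36) = 111.15
Imag = 5.9*(-6.6) + 8.1*9.6 = -38.94 + 77.76 = 38.82

111.1500 + 38.8200i


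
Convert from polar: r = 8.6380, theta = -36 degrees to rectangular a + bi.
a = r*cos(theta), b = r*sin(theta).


a = 8.6380*cos(-36°) = 8.6380*0.80902 = 6.9883
b = 8.6380*sin(-36°) = 8.6380*(-0.58779) = -5.0773

6.9883 - 5.0773i


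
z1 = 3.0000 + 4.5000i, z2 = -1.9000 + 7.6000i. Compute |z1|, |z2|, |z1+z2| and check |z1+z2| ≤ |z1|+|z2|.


|z1| = sqrt(3^2 + 4.5^2) = sqrt(29.25) = 5.4083
|z2| = sqrt((-1.9)^2 + 7.6^2) = sqrt(61.37) = 7.8339
z1+z2 = 1.1000 + 12.1000i
|z1+z2| = sqrt(147.62) = 12.1499
|z1|+|z2| = 5.4083 + 7.8339 = 13.2422

|z1+z2| = 12.1499 ≤ |z1|+|z2| = 13.2422 (verified)


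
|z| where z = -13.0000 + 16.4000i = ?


|z| = sqrt((-13)^2 + 16.4^2) = sqrt(169 + 268.96) = sqrt(437.96) = 20.9275

|z| = 20.9275


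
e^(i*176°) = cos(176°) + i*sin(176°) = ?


cos(176°) = -0.9976
sin(176°) = 0.0698

e^(i*176°) = -0.9976 + 0.0698i


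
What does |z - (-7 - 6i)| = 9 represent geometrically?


|z - z0| = r is a circle with center z0 and radius r.
Center = (-7, -6), radius = 9

Circle with center (-7, -6) and radius 9


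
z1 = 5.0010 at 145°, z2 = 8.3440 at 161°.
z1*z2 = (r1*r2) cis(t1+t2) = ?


r = 5.0010 * 8.3440 = 41.7283
theta = 145° + 161° = 306° = 306° (mod 360)

41.7283 cis(306°)


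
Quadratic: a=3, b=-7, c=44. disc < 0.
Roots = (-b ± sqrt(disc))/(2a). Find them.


disc = (-7)^2 - 4*3*44 = 49 - 528 = -479
sqrt(|disc|) = sqrt(479) = 21.8861
Real part = 7/(2*3) = 1.1667
Imag part = 21.8861/(2*3) = 3.6477

1.1667 ± 3.6477i


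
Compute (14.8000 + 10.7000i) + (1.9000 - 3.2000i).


Real: 14.8 + 1.9 = 16.7
Imag: 10.7 - 3.2 = 7.5

16.7000 + 7.5000i


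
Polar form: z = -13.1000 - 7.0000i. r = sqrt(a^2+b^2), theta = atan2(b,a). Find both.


r = sqrt(171.61+49) = sqrt(220.61) = 14.8529
theta = atan2(-7, -13.1) = -151.8821 degrees

r = 14.8529, theta = -151.8821 degrees


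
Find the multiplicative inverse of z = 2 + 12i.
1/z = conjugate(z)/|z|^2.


|z|^2 = 4+144 = 148
1/z = (2 - 12i)/148

1/z = 0.0135 - 0.0811i


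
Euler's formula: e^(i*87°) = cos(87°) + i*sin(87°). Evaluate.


cos(87°) = 0.0523
sin(87°) = 0.9986

e^(i*87°) = 0.0523 + 0.9986i


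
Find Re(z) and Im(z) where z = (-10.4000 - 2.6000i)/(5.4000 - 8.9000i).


Multiply by conjugate: (-10.4000 - 2.6000i)(5.4000 + 8.9000i) / (5.4^2 + (-8.9)^2)
Numerator real = -10.4*5.4 - (2.6)*(-8.9) = -33.02
Numerator imag = -2.6*5.4 - (-10.4)*(-8.9) = -106.6
Denominator = 108.37
Re(z) = -33.02/108.37 = -0.3047
Im(z) = -106.6/108.37 = -0.9837

Re(z) = -0.3047, Im(z) = -0.9837


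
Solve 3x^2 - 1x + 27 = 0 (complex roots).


disc = (-1)^2 - 4*3*27 = 1 - 324 = -323
sqrt(|disc|) = sqrt(323) = 17.9722
Real part = 1/(2*3) = 0.1667
Imag part = 17.9722/(2*3) = 2.9954

0.1667 ± 2.9954i


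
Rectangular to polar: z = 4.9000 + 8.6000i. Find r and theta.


r = sqrt(24.01+73.96) = sqrt(97.97) = 9.8980
theta = atan2(8.6, 4.9) = 60.3269 degrees

r = 9.8980, theta = 60.3269 degrees


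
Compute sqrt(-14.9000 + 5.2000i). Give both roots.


|z| = sqrt(222.01+27.04) = 15.7813
sqrt((|z|+a)/2) = sqrt((15.7813+(-14.9))/2) = sqrt(0.4407) = 0.6638
sqrt((|z|-a)/2) = sqrt((15.7813-(-14.9))/2) = sqrt(15.3407) = 3.9167

±(0.6638 + 3.9167i) i.e. 0.6638 + 3.9167i and -0.6638 - 3.9167i


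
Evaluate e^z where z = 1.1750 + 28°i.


e^1.1750 = 3.2381
cos(28°) = 0.88295
sin(28°) = 0.46947
Real = 3.2381*0.88295 = 2.8591
Imag = 3.2381*0.46947 = 1.5202

2.8591 + 1.5202i


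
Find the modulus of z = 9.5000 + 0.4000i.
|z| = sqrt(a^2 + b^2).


|z| = sqrt(9.5^2 + 0.4^2) = sqrt(90.25 + 0.16) = sqrt(90.41) = 9.5084

|z| = 9.5084


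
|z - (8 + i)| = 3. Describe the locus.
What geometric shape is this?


|z - z0| = r is a circle with center z0 and radius r.
Center = (8, 1), radius = 3

Circle with center (8, 1) and radius 3


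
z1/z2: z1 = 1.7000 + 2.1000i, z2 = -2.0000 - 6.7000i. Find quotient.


Conjugate of z2 = -2.0000 + 6.7000i
Numerator: (1.7000 + 2.1000i)(-2.0000 + 6.7000i) = -17.4700 + 7.1900i
Denominator: (-2)^2 + (-6.7)^2 = 48.89
Result = (-17.4700 + 7.1900i)/48.89

-0.3573 + 0.1471i


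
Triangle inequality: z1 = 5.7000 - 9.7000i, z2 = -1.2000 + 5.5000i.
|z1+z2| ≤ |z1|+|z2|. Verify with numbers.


|z1| = sqrt(5.7^2 + (-9.7)^2) = sqrt(126.58) = 11.2508
|z2| = sqrt((-1.2)^2 + 5.5^2) = sqrt(31.69) = 5.6294
z1+z2 = 4.5000 - 4.2000i
|z1+z2| = sqrt(37.89) = 6.1555
|z1|+|z2| = 11.2508 + 5.6294 = 16.8802

|z1+z2| = 6.1555 ≤ |z1|+|z2| = 16.8802 (verified)


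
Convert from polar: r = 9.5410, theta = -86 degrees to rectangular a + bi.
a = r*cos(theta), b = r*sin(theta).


a = 9.5410*cos(-86°) = 9.5410*0.069756 = 0.6655
b = 9.5410*sin(-86°) = 9.5410*(-0.997564) = -9.5178

0.6655 - 9.5178i


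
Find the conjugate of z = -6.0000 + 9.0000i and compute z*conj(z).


z_bar = -6.0000 - 9.0000i
z*z_bar = (-6)^2 + 9^2 = 36 + 81 = 117

z_bar = -6.0000 - 9.0000i, z*z_bar = 117


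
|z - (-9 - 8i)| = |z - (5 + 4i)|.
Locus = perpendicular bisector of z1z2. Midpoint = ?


Equal distances means the locus is the perpendicular bisector of z1 and z2.
Midpoint = ((-9+5)/2, (-8+4)/2) = (-2.0000, -2.0000)

Perpendicular bisector through (-2.0000, -2.0000)


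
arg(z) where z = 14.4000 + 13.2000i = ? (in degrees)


Re = 14.4, Im = 13.2
arg = atan2(13.2, 14.4) = 42.5104 degrees

arg(z) = 42.5104 degrees


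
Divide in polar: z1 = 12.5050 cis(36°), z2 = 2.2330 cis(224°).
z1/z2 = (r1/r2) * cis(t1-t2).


r = 12.5050 / 2.2330 = 5.6001
theta = 36° - 224° = -188° = 172° (mod 360)

5.6001 cis(172°)


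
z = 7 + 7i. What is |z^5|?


|z| = sqrt(49+49) = sqrt(98) = 9.8995
|z^5| = |z|^5 = (sqrt(98))^5 = 98^2 * sqrt(98) = 9604*sqrt(98)

|z^5| = 9604*sqrt(98) ≈ 95074.7494


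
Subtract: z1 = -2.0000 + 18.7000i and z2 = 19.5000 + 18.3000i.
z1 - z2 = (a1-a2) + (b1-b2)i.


Real: -2 - 19.5 = -21.5
Imag: 18.7 - 18.3 = 0.4

-21.5000 + 0.4000i


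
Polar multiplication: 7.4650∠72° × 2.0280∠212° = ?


r = 7.4650 * 2.0280 = 15.1390
theta = 72° + 212° = 284° = 284° (mod 360)

15.1390 cis(284°)


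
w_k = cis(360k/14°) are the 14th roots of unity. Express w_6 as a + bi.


Angle = 360*6/14 = 154.2857°
a = cos(154.2857°) = -0.9010
b = sin(154.2857°) = 0.4339

-0.9010 + 0.4339i


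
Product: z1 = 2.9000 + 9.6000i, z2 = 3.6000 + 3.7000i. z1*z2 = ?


Real = 2.9*3.6 - 9.6*3.7 = 10.44 - 35.52 = -25.08
Imag = 2.9*3.7 + 3.6*9.6 = 10.73 + 34.56 = 45.29

-25.0800 + 45.2900i


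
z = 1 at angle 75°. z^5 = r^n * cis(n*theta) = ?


r^5 = 1^5 = 1
n*theta = 5*75° = 375° = 15° (mod 360)
a = 1*cos(15°) = 0.9659
b = 1*sin(15°) = 0.2588

1 cis(15°) = 0.9659 + 0.2588i


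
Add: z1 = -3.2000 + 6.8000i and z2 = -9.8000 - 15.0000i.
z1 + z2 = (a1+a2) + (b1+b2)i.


Real: -3.2 - 9.8 = -13
Imag: 6.8 - 15 = -8.2

-13.0000 - 8.2000i


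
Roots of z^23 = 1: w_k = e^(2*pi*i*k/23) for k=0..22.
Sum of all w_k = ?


The sum of all 23th roots of unity is 0.
Geometric series: (1 - w^23)/(1 - w) = (1-1)/(1-w) = 0 since w^23 = 1, w ≠ 1.
Alternatively: coefficient of z^22 in z^23 - 1 is 0.

0


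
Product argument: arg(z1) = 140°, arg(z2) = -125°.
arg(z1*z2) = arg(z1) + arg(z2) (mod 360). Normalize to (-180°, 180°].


arg(z1*z2) = 140° - 125° = 15°
Normalized to (-180°, 180°]: 15°

15°


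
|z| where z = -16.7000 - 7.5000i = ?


|z| = sqrt((-16.7)^2 + (-7.5)^2) = sqrt(278.89 + 56.25) = sqrt(335.14) = 18.3068

|z| = 18.3068


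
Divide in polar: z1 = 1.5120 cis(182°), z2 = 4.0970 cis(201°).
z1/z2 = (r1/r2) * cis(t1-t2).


r = 1.5120 / 4.0970 = 0.3691
theta = 182° - 201° = -19° = 341° (mod 360)

0.3691 cis(341°)


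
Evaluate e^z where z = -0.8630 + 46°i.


e^-0.8630 = 0.4219
cos(46°) = 0.6947
sin(46°) = 0.7193
Real = 0.4219*0.6947 = 0.2931
Imag = 0.4219*0.7193 = 0.3035

0.2931 + 0.3035i


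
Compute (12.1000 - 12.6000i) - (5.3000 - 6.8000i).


Real: 12.1 - 5.3 = 6.8
Imag: -12.6 + 6.8 = -5.8

6.8000 - 5.8000i


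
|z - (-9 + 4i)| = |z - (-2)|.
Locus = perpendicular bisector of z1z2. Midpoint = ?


Equal distances means the locus is the perpendicular bisector of z1 and z2.
Midpoint = ((-9+(-2))/2, (4+0)/2) = (-5.5000, 2.0000)

Perpendicular bisector through (-5.5000, 2.0000)


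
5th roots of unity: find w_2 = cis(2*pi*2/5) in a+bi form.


Angle = 360*2/5 = 144°
a = cos(144°) = -0.8090
b = sin(144°) = 0.5878

-0.8090 + 0.5878i


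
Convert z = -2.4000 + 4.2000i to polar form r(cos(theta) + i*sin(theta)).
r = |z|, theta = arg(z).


r = sqrt(5.76+17.64) = sqrt(23.4) = 4.8374
theta = atan2(4.2, -2.4) = 119.7449 degrees

r = 4.8374, theta = 119.7449 degrees


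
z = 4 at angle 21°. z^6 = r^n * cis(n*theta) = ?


r^6 = 4^6 = 4096
n*theta = 6*21° = 126° = 126° (mod 360)
a = 4096*cos(126°) = -2407.5684
b = 4096*sin(126°) = 3313.7336

4096 cis(126°) = -2407.5684 + 3313.7336i


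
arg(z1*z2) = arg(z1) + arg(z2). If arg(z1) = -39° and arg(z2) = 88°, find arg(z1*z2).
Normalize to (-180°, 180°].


arg(z1*z2) = -39° + 88° = 49°
Normalized to (-180°, 180°]: 49°

49°


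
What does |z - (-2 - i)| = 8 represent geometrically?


|z - z0| = r is a circle with center z0 and radius r.
Center = (-2, -1), radius = 8

Circle with center (-2, -1) and radius 8


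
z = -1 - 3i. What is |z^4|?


|z| = sqrt(1+9) = sqrt(10) = 3.1623
|z^4| = |z|^4 = (sqrt(10))^4 = 10^2 = 100

|z^4| = 100


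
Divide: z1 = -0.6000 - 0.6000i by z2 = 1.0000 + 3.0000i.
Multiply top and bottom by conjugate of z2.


Conjugate of z2 = 1.0000 - 3.0000i
Numerator: (-0.6000 - 0.6000i)(1.0000 - 3.0000i) = -2.4000 + 1.2000i
Denominator: 1^2 + 3^2 = 10
Result = (-2.4000 + 1.2000i)/10

-0.2400 + 0.1200i


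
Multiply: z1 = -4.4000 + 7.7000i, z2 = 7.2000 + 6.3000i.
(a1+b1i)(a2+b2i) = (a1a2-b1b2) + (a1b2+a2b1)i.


Real = -4.4*7.2 - 7.7*6.3 = -31.68 - 48.51 = -80.19
Imag = -4.4*6.3 + 7.2*7.7 = -27.72 + 55.44 = 27.72

-80.1900 + 27.7200i


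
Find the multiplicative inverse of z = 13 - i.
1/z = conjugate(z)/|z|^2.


|z|^2 = 169+1 = 170
1/z = (13 + 1i)/170

1/z = 0.0765 + 0.0059i


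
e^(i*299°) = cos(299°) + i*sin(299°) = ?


cos(299°) = 0.4848
sin(299°) = -0.8746

e^(i*299°) = 0.4848 - 0.8746i


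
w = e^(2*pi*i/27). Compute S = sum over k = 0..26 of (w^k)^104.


The roots are w_k = w^k with w = e^(2*pi*i/27), and (w^k)^104 = (w^104)^k.
So S = 1 + u + u^2 + ... + u^(26) with u = w^104.
104 = 3*27 + 23, so 104 is not a multiple of 27: u = (w^27)^3 * w^23 = w^23 ≠ 1 (w is a primitive 27th root), while u^27 = (w^27)^104 = 1.
Geometric series: S = (1 - u^27)/(1 - u) = (1 - 1)/(1 - u) = 0

S = 0


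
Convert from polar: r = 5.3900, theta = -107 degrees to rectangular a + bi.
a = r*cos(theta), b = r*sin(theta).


a = 5.3900*cos(-107°) = 5.3900*(-0.29237) = -1.5759
b = 5.3900*sin(-107°) = 5.3900*(-0.9563) = -5.1545

-1.5759 - 5.1545i


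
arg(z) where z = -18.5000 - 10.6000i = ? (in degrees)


Re = -18.5, Im = -10.6
arg = atan2(-10.6, -18.5) = -150.1885 degrees

arg(z) = -150.1885 degrees


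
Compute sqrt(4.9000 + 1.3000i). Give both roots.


|z| = sqrt(24.01+1.69) = 5.0695
sqrt((|z|+a)/2) = sqrt((5.0695+4.9)/2) = sqrt(4.9848) = 2.2327
sqrt((|z|-a)/2) = sqrt((5.0695-4.9)/2) = sqrt(0.0848) = 0.2911

±(2.2327 + 0.2911i) i.e. 2.2327 + 0.2911i and -2.2327 - 0.2911i


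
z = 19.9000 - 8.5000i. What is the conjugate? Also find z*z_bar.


z_bar = 19.9000 + 8.5000i
z*z_bar = 19.9^2 + (-8.5)^2 = 396.01 + 72.25 = 468.26

z_bar = 19.9000 + 8.5000i, z*z_bar = 468.26


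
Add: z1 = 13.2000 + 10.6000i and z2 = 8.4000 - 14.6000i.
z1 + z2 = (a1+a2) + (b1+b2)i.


Real: 13.2 + 8.4 = 21.6
Imag: 10.6 - 14.6 = -4

21.6000 - 4.0000i


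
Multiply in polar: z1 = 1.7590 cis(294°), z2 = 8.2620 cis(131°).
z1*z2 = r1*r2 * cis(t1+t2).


r = 1.7590 * 8.2620 = 14.5329
theta = 294° + 131° = 425° = 65° (mod 360)

14.5329 cis(65°)


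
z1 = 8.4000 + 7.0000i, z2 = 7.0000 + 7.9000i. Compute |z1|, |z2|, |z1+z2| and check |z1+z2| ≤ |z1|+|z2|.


|z1| = sqrt(8.4^2 + 7^2) = sqrt(119.56) = 10.9343
|z2| = sqrt(7^2 + 7.9^2) = sqrt(111.41) = 10.5551
z1+z2 = 15.4000 + 14.9000i
|z1+z2| = sqrt(459.17) = 21.4283
|z1|+|z2| = 10.9343 + 10.5551 = 21.4894

|z1+z2| = 21.4283 ≤ |z1|+|z2| = 21.4894 (verified)


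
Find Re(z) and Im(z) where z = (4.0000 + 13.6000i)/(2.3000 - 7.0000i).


Multiply by conjugate: (4.0000 + 13.6000i)(2.3000 + 7.0000i) / (2.3^2 + (-7)^2)
Numerator real = 4*2.3 + 13.6*(-7) = -86
Numerator imag = 13.6*2.3 - 4*(-7) = 59.28
Denominator = 54.29
Re(z) = -86/54.29 = -1.5841
Im(z) = 59.28/54.29 = 1.0919

Re(z) = -1.5841, Im(z) = 1.0919


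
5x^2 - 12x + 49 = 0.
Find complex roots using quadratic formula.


disc = (-12)^2 - 4*5*49 = 144 - 980 = -836
sqrt(|disc|) = sqrt(836) = 28.9137
Real part = 12/(2*5) = 1.2000
Imag part = 28.9137/(2*5) = 2.8914

1.2000 ± 2.8914i


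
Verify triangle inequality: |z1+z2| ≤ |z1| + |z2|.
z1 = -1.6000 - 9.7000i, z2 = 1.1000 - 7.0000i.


|z1| = sqrt((-1.6)^2 + (-9.7)^2) = sqrt(96.65) = 9.8311
|z2| = sqrt(1.1^2 + (-7)^2) = sqrt(50.21) = 7.0859
z1+z2 = -0.5000 - 16.7000i
|z1+z2| = sqrt(279.14) = 16.7075
|z1|+|z2| = 9.8311 + 7.0859 = 16.9170

|z1+z2| = 16.7075 ≤ |z1|+|z2| = 16.9170 (verified)


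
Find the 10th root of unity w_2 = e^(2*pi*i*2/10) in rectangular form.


Angle = 360*2/10 = 72°
a = cos(72°) = 0.3090
b = sin(72°) = 0.9511

0.3090 + 0.9511i


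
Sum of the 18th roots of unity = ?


The sum of all 18th roots of unity is 0.
Geometric series: (1 - w^18)/(1 - w) = (1-1)/(1-w) = 0 since w^18 = 1, w ≠ 1.
Alternatively: coefficient of z^17 in z^18 - 1 is 0.

0


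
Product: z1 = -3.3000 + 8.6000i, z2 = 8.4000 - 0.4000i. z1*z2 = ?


Real = -3.3*8.4 - 8.6*(-0.4) = -27.72 - (-3.44) = -24.28
Imag = -3.3*(-0.4) + 8.4*8.6 = 1.32 + 72.24 = 73.56

-24.2800 + 73.5600i


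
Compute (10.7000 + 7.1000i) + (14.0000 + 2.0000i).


Real: 10.7 + 14 = 24.7
Imag: 7.1 + 2 = 9.1

24.7000 + 9.1000i


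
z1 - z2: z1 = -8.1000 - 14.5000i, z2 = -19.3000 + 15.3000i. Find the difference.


Real: -8.1 + 19.3 = 11.2
Imag: -14.5 - 15.3 = -29.8

11.2000 - 29.8000i


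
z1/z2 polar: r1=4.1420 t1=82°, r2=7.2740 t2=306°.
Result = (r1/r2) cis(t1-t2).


r = 4.1420 / 7.2740 = 0.5694
theta = 82° - 306° = -224° = 136° (mod 360)

0.5694 cis(136°)


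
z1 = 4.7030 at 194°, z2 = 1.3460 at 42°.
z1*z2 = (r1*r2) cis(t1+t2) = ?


r = 4.7030 * 1.3460 = 6.3302
theta = 194° + 42° = 236° = 236° (mod 360)

6.3302 cis(236°)


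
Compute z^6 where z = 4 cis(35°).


r^6 = 4^6 = 4096
n*theta = 6*35° = 210° = 210° (mod 360)
a = 4096*cos(210°) = -3547.2401
b = 4096*sin(210°) = -2048.0000

4096 cis(210°) = -3547.2401 - 2048.0000i


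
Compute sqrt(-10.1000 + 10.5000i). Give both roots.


|z| = sqrt(102.01+110.25) = 14.5691
sqrt((|z|+a)/2) = sqrt((14.5691+(-10.1))/2) = sqrt(2.2346) = 1.4948
sqrt((|z|-a)/2) = sqrt((14.5691-(-10.1))/2) = sqrt(12.3346) = 3.5121

±(1.4948 + 3.5121i) i.e. 1.4948 + 3.5121i and -1.4948 - 3.5121i


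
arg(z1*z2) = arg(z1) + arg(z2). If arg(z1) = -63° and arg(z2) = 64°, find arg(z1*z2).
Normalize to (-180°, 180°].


arg(z1*z2) = -63° + 64° = 1°
Normalized to (-180°, 180°]: 1°

1°


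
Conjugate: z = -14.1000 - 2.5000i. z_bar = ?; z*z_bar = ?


z_bar = -14.1000 + 2.5000i
z*z_bar = (-14.1)^2 + (-2.5)^2 = 198.81 + 6.25 = 205.06

z_bar = -14.1000 + 2.5000i, z*z_bar = 205.06


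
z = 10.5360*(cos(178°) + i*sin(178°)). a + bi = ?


a = 10.5360*cos(178°) = 10.5360*(-0.99939) = -10.5296
b = 10.5360*sin(178°) = 10.5360*0.0349 = 0.3677

-10.5296 + 0.3677i


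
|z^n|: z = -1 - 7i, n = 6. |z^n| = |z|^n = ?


|z| = sqrt(1+49) = sqrt(50) = 7.0711
|z^6| = |z|^6 = (sqrt(50))^6 = 50^3 = 125000

|z^6| = 125000


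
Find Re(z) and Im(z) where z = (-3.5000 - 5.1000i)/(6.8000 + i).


Multiply by conjugate: (-3.5000 - 5.1000i)(6.8000 - i) / (6.8^2 + 1^2)
Numerator real = -3.5*6.8 - (5.1)*1 = -28.9
Numerator imag = -5.1*6.8 - (-3.5)*1 = -31.18
Denominator = 47.24
Re(z) = -28.9/47.24 = -0.6118
Im(z) = -31.18/47.24 = -0.6600

Re(z) = -0.6118, Im(z) = -0.6600


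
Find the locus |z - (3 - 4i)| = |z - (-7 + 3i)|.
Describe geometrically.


Equal distances means the locus is the perpendicular bisector of z1 and z2.
Midpoint = ((3+(-7))/2, (-4+3)/2) = (-2.0000, -0.5000)

Perpendicular bisector through (-2.0000, -0.5000)


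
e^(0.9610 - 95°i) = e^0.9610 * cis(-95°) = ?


e^0.9610 = 2.6143
cos(-95°) = -0.08716
sin(-95°) = -0.9962
Real = 2.6143*(-0.08716) = -0.2279
Imag = 2.6143*(-0.9962) = -2.6044

-0.2279 - 2.6044i


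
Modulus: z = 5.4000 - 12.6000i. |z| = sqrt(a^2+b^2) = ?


|z| = sqrt(5.4^2 + (-12.6)^2) = sqrt(29.16 + 158.76) = sqrt(187.92) = 13.7084

|z| = 13.7084


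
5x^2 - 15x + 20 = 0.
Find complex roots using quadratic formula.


disc = (-15)^2 - 4*5*20 = 225 - 400 = -175
sqrt(|disc|) = sqrt(175) = 13.2288
Real part = 15/(2*5) = 1.5000
Imag part = 13.2288/(2*5) = 1.3229

1.5000 ± 1.3229i


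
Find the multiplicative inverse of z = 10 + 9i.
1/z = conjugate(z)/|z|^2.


|z|^2 = 100+81 = 181
1/z = (10 - 9i)/181

1/z = 0.0552 - 0.0497i


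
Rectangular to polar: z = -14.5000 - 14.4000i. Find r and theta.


r = sqrt(210.25+207.36) = sqrt(417.61) = 20.4355
theta = atan2(-14.4, -14.5) = -135.1983 degrees

r = 20.4355, theta = -135.1983 degrees


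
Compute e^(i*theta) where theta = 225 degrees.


cos(225°) = -0.7071
sin(225°) = -0.7071

e^(i*225°) = -0.7071 - 0.7071i


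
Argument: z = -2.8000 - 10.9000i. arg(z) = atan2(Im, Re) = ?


Re = -2.8, Im = -10.9
arg = atan2(-10.9, -2.8) = -104.4067 degrees

arg(z) = -104.4067 degrees


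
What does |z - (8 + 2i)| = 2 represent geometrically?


|z - z0| = r is a circle with center z0 and radius r.
Center = (8, 2), radius = 2

Circle with center (8, 2) and radius 2


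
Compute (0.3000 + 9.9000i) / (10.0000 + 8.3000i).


Conjugate of z2 = 10.0000 - 8.3000i
Numerator: (0.3000 + 9.9000i)(10.0000 - 8.3000i) = 85.1700 + 96.5100i
Denominator: 10^2 + 8.3^2 = 168.89
Result = (85.1700 + 96.5100i)/168.89

0.5043 + 0.5714i


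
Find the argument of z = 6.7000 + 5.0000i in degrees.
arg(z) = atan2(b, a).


Re = 6.7, Im = 5
arg = atan2(5, 6.7) = 36.7328 degrees

arg(z) = 36.7328 degrees


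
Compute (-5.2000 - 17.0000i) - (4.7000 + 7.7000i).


Real: -5.2 - 4.7 = -9.9
Imag: -17 - 7.7 = -24.7

-9.9000 - 24.7000i


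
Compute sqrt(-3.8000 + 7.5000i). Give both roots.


|z| = sqrt(14.44+56.25) = 8.4077
sqrt((|z|+a)/2) = sqrt((8.4077+(-3.8))/2) = sqrt(2.3039) = 1.5178
sqrt((|z|-a)/2) = sqrt((8.4077-(-3.8))/2) = sqrt(6.1039) = 2.4706

±(1.5178 + 2.4706i) i.e. 1.5178 + 2.4706i and -1.5178 - 2.4706i


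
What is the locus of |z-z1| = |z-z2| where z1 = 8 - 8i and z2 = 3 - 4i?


Equal distances means the locus is the perpendicular bisector of z1 and z2.
Midpoint = ((8+3)/2, (-8+(-4))/2) = (5.5000, -6.0000)

Perpendicular bisector through (5.5000, -6.0000)


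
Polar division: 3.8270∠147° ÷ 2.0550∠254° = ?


r = 3.8270 / 2.0550 = 1.8623
theta = 147° - 254° = -107° = 253° (mod 360)

1.8623 cis(253°)


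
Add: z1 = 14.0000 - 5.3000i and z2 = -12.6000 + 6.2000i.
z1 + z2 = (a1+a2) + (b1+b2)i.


Real: 14 - 12.6 = 1.4
Imag: -5.3 + 6.2 = 0.9

1.4000 + 0.9000i


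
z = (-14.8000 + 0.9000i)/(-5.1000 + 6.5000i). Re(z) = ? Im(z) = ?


Multiply by conjugate: (-14.8000 + 0.9000i)(-5.1000 - 6.5000i) / ((-5.1)^2 + 6.5^2)
Numerator real = -14.8*(-5.1) + 0.9*6.5 = 81.33
Numerator imag = 0.9*(-5.1) - (-14.8)*6.5 = 91.61
Denominator = 68.26
Re(z) = 81.33/68.26 = 1.1915
Im(z) = 91.61/68.26 = 1.3421

Re(z) = 1.1915, Im(z) = 1.3421


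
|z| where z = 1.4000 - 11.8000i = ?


|z| = sqrt(1.4^2 + (-11.8)^2) = sqrt(1.96 + 139.24) = sqrt(141.2) = 11.8828

|z| = 11.8828


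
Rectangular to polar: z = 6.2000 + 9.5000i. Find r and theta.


r = sqrt(38.44+90.25) = sqrt(128.69) = 11.3442
theta = atan2(9.5, 6.2) = 56.8703 degrees

r = 11.3442, theta = 56.8703 degrees


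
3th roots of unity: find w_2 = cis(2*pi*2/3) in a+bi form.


Angle = 360*2/3 = 240°
a = cos(240°) = -0.5000
b = sin(240°) = -0.8660

-0.5000 - 0.8660i


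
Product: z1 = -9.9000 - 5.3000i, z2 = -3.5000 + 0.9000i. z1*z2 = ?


Real = -9.9*(-3.5) - (-5.3)*0.9 = 34.65 - (-4.77) = 39.42
Imag = -9.9*0.9 - (3.5)*(-5.3) = -8.91 + 18.55 = 9.64

39.4200 + 9.6400i


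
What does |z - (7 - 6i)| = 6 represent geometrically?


|z - z0| = r is a circle with center z0 and radius r.
Center = (7, -6), radius = 6

Circle with center (7, -6) and radius 6


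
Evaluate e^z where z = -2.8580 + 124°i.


e^-2.8580 = 0.0574
cos(124°) = -0.5592
sin(124°) = 0.829
Real = 0.0574*(-0.5592) = -0.0321
Imag = 0.0574*0.829 = 0.0476

-0.0321 + 0.0476i


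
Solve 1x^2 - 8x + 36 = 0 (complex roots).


disc = (-8)^2 - 4*1*36 = 64 - 144 = -80
sqrt(|disc|) = sqrt(80) = 8.9443
Real part = 8/(2*1) = 4.0000
Imag part = 8.9443/(2*1) = 4.4721

4.0000 ± 4.4721i


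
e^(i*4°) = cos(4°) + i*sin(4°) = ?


cos(4°) = 0.9976
sin(4°) = 0.0698

e^(i*4°) = 0.9976 + 0.0698i


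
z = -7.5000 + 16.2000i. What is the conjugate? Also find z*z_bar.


z_bar = -7.5000 - 16.2000i
z*z_bar = (-7.5)^2 + 16.2^2 = 56.25 + 262.44 = 318.69

z_bar = -7.5000 - 16.2000i, z*z_bar = 318.69


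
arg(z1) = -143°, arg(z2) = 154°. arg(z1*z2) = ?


arg(z1*z2) = -143° + 154° = 11°
Normalized to (-180°, 180°]: 11°

11°


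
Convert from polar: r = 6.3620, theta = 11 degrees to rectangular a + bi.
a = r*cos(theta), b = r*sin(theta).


a = 6.3620*cos(11°) = 6.3620*0.98163 = 6.2451
b = 6.3620*sin(11°) = 6.3620*0.1908 = 1.2139

6.2451 + 1.2139i


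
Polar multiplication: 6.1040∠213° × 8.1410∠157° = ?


r = 6.1040 * 8.1410 = 49.6927
theta = 213° + 157° = 370° = 10° (mod 360)

49.6927 cis(10°)


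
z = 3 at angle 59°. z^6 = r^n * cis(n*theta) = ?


r^6 = 3^6 = 729
n*theta = 6*59° = 354° = 354° (mod 360)
a = 729*cos(354°) = 725.0065
b = 729*sin(354°) = -76.2012

729 cis(354°) = 725.0065 - 76.2012i


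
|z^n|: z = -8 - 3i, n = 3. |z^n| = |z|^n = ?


|z| = sqrt(64+9) = sqrt(73) = 8.5440
|z^3| = |z|^3 = (sqrt(73))^3 = 73*sqrt(73)

|z^3| = 73*sqrt(73) ≈ 623.7123


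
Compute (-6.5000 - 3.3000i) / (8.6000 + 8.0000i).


Conjugate of z2 = 8.6000 - 8.0000i
Numerator: (-6.5000 - 3.3000i)(8.6000 - 8.0000i) = -82.3000 + 23.6200i
Denominator: 8.6^2 + 8^2 = 137.96
Result = (-82.3000 + 23.6200i)/137.96

-0.5965 + 0.1712i


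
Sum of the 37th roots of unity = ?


The sum of all 37th roots of unity is 0.
Geometric series: (1 - w^37)/(1 - w) = (1-1)/(1-w) = 0 since w^37 = 1, w ≠ 1.
Alternatively: coefficient of z^36 in z^37 - 1 is 0.

0


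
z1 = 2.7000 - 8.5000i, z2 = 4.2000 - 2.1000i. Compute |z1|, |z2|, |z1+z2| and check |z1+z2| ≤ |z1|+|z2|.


|z1| = sqrt(2.7^2 + (-8.5)^2) = sqrt(79.54) = 8.9185
|z2| = sqrt(4.2^2 + (-2.1)^2) = sqrt(22.05) = 4.6957
z1+z2 = 6.9000 - 10.6000i
|z1+z2| = sqrt(159.97) = 12.6479
|z1|+|z2| = 8.9185 + 4.6957 = 13.6142

|z1+z2| = 12.6479 ≤ |z1|+|z2| = 13.6142 (verified)


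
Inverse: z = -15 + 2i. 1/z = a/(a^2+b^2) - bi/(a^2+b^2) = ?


|z|^2 = 225+4 = 229
1/z = (-15 - 2i)/229

1/z = -0.0655 - 0.0087i


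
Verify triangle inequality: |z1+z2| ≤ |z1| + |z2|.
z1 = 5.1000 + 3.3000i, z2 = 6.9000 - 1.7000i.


|z1| = sqrt(5.1^2 + 3.3^2) = sqrt(36.9) = 6.0745
|z2| = sqrt(6.9^2 + (-1.7)^2) = sqrt(50.5) = 7.1063
z1+z2 = 12.0000 + 1.6000i
|z1+z2| = sqrt(146.56) = 12.1062
|z1|+|z2| = 6.0745 + 7.1063 = 13.1808

|z1+z2| = 12.1062 ≤ |z1|+|z2| = 13.1808 (verified)


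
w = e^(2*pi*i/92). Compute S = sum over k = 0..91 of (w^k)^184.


The roots are w_k = w^k with w = e^(2*pi*i/92), and (w^k)^184 = (w^184)^k.
So S = 1 + u + u^2 + ... + u^(91) with u = w^184.
184 = 2*92 + 0, so 184 is a multiple of 92 and u = (w^92)^2 = 1.
Every one of the 92 terms equals 1: S = 92

S = 92


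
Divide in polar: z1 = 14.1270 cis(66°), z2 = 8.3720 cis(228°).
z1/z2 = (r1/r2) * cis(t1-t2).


r = 14.1270 / 8.3720 = 1.6874
theta = 66° - 228° = -162° = 198° (mod 360)

1.6874 cis(198°)
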